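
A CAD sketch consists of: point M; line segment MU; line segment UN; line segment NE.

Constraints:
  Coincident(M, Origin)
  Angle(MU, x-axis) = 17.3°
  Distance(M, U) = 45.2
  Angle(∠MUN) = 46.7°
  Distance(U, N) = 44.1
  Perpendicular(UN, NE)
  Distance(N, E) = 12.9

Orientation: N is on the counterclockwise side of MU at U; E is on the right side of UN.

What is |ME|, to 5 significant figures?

47.632

M is at the origin; MU runs at 17.3° with length 45.2, so U = 45.2·(cos 17.3°, sin 17.3°) = (43.155, 13.441). ∠MUN = 46.7°, so UN runs at 17.3° + (180° − 46.7°) = 150.60° from the x-axis; with |UN| = 44.1, N = U + 44.1·(cos 150.60°, sin 150.60°) = (4.7347, 35.090). The perpendicularity gives NE at right angles to UN; with |NE| = 12.9 on the right of UN, E = N + 12.9·(0.49090, 0.87121) = (11.067, 46.329). Then |ME| = |E − M| = 47.632.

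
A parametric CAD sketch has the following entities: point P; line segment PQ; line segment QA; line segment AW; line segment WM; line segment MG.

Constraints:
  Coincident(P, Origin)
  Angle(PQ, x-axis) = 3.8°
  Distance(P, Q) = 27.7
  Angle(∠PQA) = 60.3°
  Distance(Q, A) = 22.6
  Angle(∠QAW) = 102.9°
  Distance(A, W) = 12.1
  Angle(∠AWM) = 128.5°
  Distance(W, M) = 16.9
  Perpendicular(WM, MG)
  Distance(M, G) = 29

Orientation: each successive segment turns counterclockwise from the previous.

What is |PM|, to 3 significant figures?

1.40

∠QAW = 102.9° gives AW at -159° from the x-axis; with |AW| = 12.1, W = (3.84, 16.4). ∠AWM = 128.5° gives WM at -108° from the x-axis; with |WM| = 16.9, M = (-1.36, 0.342). Then |PM| = |M − P| = 1.40.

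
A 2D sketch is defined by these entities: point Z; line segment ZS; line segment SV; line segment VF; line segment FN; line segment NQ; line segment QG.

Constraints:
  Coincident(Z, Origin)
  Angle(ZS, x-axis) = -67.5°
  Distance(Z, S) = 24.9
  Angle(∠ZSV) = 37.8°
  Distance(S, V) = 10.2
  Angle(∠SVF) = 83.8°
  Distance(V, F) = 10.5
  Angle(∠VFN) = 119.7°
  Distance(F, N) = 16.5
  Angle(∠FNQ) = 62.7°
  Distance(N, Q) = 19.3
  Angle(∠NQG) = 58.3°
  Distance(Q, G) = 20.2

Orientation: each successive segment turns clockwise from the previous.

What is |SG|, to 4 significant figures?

15.03

Z is at the origin; ZS runs at -67.5° with length 24.9, so S = (9.529, -23.00). ∠ZSV = 37.8° gives SV at 150.3° from the x-axis; with |SV| = 10.2, V = (0.6688, -17.95). ∠SVF = 83.8° gives VF at 54.10° from the x-axis; with |VF| = 10.5, F = (6.826, -9.445). ∠VFN = 119.7° gives FN at -6.200° from the x-axis; with |FN| = 16.5, N = (23.23, -11.23). ∠FNQ = 62.7° gives NQ at -123.5° from the x-axis; with |NQ| = 19.3, Q = (12.58, -27.32). ∠NQG = 58.3° gives QG at 114.8° from the x-axis; with |QG| = 20.2, G = (4.104, -8.984). Then |SG| = |G − S| = 15.03.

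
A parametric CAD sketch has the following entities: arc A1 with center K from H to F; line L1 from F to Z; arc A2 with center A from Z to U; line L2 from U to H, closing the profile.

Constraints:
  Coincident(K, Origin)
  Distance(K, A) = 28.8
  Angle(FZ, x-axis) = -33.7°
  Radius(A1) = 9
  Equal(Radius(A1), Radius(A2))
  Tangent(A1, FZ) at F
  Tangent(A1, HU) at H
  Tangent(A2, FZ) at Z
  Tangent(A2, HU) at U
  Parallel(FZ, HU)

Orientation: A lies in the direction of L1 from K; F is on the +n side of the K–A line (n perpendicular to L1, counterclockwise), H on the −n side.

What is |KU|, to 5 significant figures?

30.173

The slot axis is L1's direction at -33.7°, so u = (cos -33.7°, sin -33.7°) = (0.83195, -0.55484) and n = (−sin -33.7°, cos -33.7°) = (0.55484, 0.83195). K is at the origin and A lies 28.8 along u from K, so A = 28.8·u = (23.960, -15.980). Tangency of A1 to both parallel lines with radius 9.0 puts F and H at K ± 9.0·n: F = (4.9936, 7.4876), H = (-4.9936, -7.4876). Equal radii place Z and U the same way about A: Z = A + 9.0·n = (28.954, -8.4919), U = A − 9.0·n = (18.967, -23.467). Then |KU| = |U − K| = 30.173.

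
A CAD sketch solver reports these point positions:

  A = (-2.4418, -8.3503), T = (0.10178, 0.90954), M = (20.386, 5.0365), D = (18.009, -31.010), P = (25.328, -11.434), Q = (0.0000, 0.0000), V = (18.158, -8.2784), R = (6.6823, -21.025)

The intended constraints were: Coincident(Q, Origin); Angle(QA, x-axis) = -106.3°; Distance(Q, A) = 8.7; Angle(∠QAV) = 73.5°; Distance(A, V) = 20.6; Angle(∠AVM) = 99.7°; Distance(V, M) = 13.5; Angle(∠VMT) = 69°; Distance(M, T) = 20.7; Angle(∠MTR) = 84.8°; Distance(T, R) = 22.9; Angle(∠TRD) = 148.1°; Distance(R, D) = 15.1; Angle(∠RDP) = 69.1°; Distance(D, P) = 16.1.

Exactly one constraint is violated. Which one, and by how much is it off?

Distance(D, P) = 16.1 — off by 4.80.

Q = (0.00, 0.00) ✓; QA at -106.3° ✓; |QA| = 8.700 ✓; ∠QAV = 73.50° ✓; |AV| = 20.60 ✓; ∠AVM = 99.70° ✓; |VM| = 13.50 ✓; ∠VMT = 69.00° ✓; |MT| = 20.70 ✓; ∠MTR = 84.80° ✓; |TR| = 22.90 ✓; ∠TRD = 148.1° ✓; |RD| = 15.10 ✓; ∠RDP = 69.10° ✓; |DP| = 20.90 ✗.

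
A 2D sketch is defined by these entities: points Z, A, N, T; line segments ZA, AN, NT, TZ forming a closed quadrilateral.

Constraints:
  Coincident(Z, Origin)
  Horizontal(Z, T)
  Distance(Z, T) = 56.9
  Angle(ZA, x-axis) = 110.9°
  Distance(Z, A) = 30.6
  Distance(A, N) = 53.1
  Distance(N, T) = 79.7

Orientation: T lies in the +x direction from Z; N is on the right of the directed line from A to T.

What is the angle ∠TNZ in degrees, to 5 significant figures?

33.848°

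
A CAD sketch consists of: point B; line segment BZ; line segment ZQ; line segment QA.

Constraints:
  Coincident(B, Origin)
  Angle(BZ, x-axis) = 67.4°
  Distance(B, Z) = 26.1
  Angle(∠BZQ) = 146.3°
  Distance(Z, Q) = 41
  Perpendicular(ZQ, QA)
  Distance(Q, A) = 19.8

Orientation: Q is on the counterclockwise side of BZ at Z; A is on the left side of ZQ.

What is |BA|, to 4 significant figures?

62.94

B is at the origin; BZ runs at 67.4° with length 26.1, so Z = 26.1·(cos 67.4°, sin 67.4°) = (10.03, 24.10). ∠BZQ = 146.3°, so ZQ runs at 67.4° + (180° − 146.3°) = 101.1° from the x-axis; with |ZQ| = 41.0, Q = Z + 41.0·(cos 101.1°, sin 101.1°) = (2.137, 64.33). ZQ ⟂ QA; with |QA| = 19.8 on the left of ZQ, A = Q + 19.8·(-0.9813, -0.1925) = (-17.29, 60.52). Then |BA| = |A − B| = 62.94.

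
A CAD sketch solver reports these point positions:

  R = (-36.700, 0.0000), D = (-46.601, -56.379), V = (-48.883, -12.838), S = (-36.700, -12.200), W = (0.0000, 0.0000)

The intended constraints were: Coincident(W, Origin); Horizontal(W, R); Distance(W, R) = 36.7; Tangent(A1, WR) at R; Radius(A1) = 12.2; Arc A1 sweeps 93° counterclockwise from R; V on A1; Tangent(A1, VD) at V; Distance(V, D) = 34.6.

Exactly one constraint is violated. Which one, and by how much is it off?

Distance(V, D) = 34.6 — off by 9.00.

W = (0.00, 0.00) ✓; W.y = 0.00, R.y = 0.00 ✓; |WR| = 36.70 ✓; ∠(SR, RW) = 90.00° ✓; |SR| = 12.20 ✓; bearing(S→V) − bearing(S→R) = 93.00° ✓; |SV| = 12.20 ✓; ∠(SV, VD) = 90.00° ✓; |VD| = 43.60 ✗.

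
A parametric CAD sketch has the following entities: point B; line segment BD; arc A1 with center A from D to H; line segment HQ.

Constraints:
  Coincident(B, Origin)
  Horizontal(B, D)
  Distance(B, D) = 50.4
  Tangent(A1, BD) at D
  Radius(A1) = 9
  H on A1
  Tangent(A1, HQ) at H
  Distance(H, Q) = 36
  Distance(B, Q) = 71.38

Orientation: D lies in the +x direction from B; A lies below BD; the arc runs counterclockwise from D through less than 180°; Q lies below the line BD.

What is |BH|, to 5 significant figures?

43.712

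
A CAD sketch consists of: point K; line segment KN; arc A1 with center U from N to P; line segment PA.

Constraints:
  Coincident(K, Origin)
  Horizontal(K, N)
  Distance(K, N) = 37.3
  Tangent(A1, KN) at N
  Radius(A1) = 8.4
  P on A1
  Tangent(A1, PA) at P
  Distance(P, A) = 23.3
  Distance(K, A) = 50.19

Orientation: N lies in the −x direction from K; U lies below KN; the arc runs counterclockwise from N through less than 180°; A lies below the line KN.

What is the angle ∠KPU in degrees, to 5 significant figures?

5.1461°

Checks: ∠(UN, NK) = 90.00° ✓; |UN| = 8.400 ✓; |UP| = 8.400 ✓; ∠(UP, PA) = 90.00° ✓; |PA| = 23.30 ✓; |KA| = 50.19 ✓.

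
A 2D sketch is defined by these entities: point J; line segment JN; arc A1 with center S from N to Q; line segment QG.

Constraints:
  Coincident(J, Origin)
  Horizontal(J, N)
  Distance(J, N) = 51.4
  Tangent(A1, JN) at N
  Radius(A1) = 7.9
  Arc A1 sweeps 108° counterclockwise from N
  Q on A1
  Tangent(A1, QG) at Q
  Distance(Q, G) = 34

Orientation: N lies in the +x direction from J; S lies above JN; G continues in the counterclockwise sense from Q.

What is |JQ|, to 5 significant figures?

59.814

J is at the origin; JN is horizontal with |JN| = 51.4 and N on the +x side, so N = (51.400, 0.0000). A1 meets JN tangentially, so SN is at right angles to JN, so S = N + (0, 7.9) = (51.400, 7.9000). On A1, N sits at bearing -90° from S; a 108° counterclockwise sweep puts Q at bearing 18°, so Q = S + 7.9·(cos 18°, sin 18°) = (58.913, 10.341). Then |JQ| = |Q − J| = 59.814.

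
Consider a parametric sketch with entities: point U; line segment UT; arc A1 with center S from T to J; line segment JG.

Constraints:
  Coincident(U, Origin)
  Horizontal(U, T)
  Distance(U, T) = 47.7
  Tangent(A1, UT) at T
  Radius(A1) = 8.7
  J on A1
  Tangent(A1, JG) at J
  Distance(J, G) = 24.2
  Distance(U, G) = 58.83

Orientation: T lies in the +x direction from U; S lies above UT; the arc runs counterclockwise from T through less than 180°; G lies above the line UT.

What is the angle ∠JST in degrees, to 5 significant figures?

109.75°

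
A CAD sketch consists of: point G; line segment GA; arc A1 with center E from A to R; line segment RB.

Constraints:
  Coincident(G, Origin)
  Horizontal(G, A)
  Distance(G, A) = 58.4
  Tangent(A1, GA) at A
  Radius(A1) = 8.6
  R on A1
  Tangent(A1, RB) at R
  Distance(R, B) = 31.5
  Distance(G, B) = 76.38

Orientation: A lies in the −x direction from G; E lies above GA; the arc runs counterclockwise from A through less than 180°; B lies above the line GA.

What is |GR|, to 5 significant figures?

52.191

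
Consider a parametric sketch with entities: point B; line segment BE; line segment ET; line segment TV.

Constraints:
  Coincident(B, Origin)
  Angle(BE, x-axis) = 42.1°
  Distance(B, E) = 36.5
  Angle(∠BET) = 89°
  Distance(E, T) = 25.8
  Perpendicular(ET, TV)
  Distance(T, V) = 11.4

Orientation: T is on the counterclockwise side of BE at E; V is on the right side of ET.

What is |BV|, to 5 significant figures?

54.102

B is at the origin; BE runs at 42.1° with length 36.5, so E = 36.5·(cos 42.1°, sin 42.1°) = (27.082, 24.471). ∠BET = 89.0°, so ET runs at 42.1° + (180° − 89.0°) = 133.10° from the x-axis; with |ET| = 25.8, T = E + 25.8·(cos 133.10°, sin 133.10°) = (9.4537, 43.309). ET ⟂ TV; with |TV| = 11.4 on the right of ET, V = T + 11.4·(0.73016, 0.68327) = (17.778, 51.098). Then |BV| = |V − B| = 54.102.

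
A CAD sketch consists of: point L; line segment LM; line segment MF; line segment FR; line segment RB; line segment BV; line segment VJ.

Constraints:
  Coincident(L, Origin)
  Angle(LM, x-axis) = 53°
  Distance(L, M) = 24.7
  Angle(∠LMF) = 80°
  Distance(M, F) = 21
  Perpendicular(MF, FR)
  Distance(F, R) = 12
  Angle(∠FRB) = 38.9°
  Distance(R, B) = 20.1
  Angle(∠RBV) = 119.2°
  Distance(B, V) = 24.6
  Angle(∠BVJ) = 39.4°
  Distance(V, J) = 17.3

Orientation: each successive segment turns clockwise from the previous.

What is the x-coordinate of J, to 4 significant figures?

37.67

L is at the origin; LM runs at 53.0° with length 24.7, so M = (14.86, 19.73). ∠LMF = 80.0° gives MF at -47.00° from the x-axis; with |MF| = 21.0, F = (29.19, 4.368). MF is perpendicular to FR, so FR runs at -137.0°; with |FR| = 12.0, R = (20.41, -3.816). ∠FRB = 38.9° gives RB at 81.90° from the x-axis; with |RB| = 20.1, B = (23.24, 16.08). ∠RBV = 119.2° gives BV at 21.10° from the x-axis; with |BV| = 24.6, V = (46.19, 24.94). ∠BVJ = 39.4° gives VJ at -119.5° from the x-axis; with |VJ| = 17.3, J = (37.67, 9.882). So J.x = 37.67.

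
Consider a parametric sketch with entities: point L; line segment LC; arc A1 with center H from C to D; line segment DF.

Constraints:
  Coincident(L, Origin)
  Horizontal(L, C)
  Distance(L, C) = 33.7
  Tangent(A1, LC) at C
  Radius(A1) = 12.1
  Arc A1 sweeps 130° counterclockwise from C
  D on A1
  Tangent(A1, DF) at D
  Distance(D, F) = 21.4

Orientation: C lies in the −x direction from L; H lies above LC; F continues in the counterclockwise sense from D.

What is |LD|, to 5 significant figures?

31.496

L is at the origin; LC is horizontal with |LC| = 33.7 and C on the −x side, so C = (-33.700, 0.0000). Tangency of A1 to LC means the radius HC is perpendicular to LC, so H = C + (0, 12.1) = (-33.700, 12.100). On A1, C sits at bearing -90° from H; a 130° counterclockwise sweep puts D at bearing 40°, so D = H + 12.1·(cos 40°, sin 40°) = (-24.431, 19.878). Then |LD| = |D − L| = 31.496.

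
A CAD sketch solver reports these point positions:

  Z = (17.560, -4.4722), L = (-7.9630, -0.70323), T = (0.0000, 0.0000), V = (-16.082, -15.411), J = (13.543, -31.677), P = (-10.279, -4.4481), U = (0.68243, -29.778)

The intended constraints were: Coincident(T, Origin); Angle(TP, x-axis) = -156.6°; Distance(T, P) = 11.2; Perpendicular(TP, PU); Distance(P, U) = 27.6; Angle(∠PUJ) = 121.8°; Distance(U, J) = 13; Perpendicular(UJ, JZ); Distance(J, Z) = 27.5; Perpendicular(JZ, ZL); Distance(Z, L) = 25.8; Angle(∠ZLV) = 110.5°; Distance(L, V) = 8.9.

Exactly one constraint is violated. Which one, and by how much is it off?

Distance(L, V) = 8.9 — off by 7.90.

T = (0.00, 0.00) ✓; TP at -156.6° ✓; |TP| = 11.20 ✓; ∠(TP, PU) = 90.00° ✓; |PU| = 27.60 ✓; ∠PUJ = 121.8° ✓; |UJ| = 13.00 ✓; ∠(UJ, JZ) = 90.00° ✓; |JZ| = 27.50 ✓; ∠(JZ, ZL) = 90.00° ✓; |ZL| = 25.80 ✓; ∠ZLV = 110.5° ✓; |LV| = 16.80 ✗.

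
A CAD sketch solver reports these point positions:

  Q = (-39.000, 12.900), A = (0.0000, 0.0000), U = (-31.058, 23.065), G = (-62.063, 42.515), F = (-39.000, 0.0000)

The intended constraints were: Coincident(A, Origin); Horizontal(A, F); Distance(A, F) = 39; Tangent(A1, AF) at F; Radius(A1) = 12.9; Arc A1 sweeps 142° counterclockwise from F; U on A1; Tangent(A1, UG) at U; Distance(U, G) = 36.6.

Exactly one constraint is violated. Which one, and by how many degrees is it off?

Tangent(A1, UG) at U — off by 5.90°.

A = (0.00, 0.00) ✓; A.y = 0.00, F.y = 0.00 ✓; |AF| = 39.00 ✓; ∠(QF, FA) = 90.00° ✓; |QF| = 12.90 ✓; bearing(Q→U) − bearing(Q→F) = 142.0° ✓; |QU| = 12.90 ✓; ∠(QU, UG) = 84.10° ✗; |UG| = 36.60 ✓.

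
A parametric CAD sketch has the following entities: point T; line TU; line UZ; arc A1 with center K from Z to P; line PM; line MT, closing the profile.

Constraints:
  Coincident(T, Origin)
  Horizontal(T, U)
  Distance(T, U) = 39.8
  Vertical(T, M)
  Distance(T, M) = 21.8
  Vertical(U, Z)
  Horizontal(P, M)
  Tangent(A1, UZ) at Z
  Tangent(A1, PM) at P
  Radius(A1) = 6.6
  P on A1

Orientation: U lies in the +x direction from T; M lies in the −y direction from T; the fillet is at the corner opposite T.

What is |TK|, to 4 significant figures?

36.51

TM is vertical with |TM| = 21.8 and M on the −y side, so M = (0.000, -21.80). The virtual corner opposite T is at (39.80, -21.80). Since A1 is tangent to UZ there, KZ ⟂ UZ and since A1 is tangent to PM there, KP ⟂ PM, with radius 6.6, so the center K sits 6.6 in from both sides at K = (33.20, -15.20). Then |TK| = |K − T| = 36.51.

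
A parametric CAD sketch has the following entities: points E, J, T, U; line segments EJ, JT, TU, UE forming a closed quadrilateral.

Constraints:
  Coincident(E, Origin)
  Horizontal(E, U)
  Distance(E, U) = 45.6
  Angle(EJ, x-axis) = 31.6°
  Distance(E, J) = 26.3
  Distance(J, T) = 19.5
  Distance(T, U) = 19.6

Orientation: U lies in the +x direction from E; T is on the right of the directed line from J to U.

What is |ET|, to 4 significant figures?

27.22

Checks: |JT| = 19.50 ✓; |TU| = 19.60 ✓.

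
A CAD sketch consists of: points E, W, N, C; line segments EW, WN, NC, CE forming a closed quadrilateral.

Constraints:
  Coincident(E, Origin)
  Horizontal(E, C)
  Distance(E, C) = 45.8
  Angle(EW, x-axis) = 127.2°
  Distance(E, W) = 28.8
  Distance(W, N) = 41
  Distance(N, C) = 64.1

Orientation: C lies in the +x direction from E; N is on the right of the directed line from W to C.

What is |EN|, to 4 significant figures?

23.91

E is at the origin; E and C share the same y with |EC| = 45.8 and C in +x, so C = (45.8, 0). EW runs at 127.2° with |EW| = 28.8, so W = (-17.41, 22.94). N is determined by |WN| = 41.0 and |NC| = 64.1 together: it lies at the intersection of circle(W, 41.0) and circle(C, 64.1). With |WC| = 67.25, the foot of the radical line on WC is 15.57 from W and the perpendicular offset is √(41.0² − 15.57²) = 37.93. Taking the right-of-WC solution: N = (-15.71, -18.02).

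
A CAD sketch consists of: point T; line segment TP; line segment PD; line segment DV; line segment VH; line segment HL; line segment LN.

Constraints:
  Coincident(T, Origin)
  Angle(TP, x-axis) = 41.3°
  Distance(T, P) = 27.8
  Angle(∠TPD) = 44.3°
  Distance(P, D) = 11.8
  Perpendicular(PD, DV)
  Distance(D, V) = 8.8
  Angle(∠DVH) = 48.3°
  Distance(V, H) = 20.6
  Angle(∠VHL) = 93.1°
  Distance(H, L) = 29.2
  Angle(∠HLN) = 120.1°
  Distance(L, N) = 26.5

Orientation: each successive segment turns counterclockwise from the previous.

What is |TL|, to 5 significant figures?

47.433

T is at the origin; TP runs at 41.3° with length 27.8, so P = (20.885, 18.348). ∠TPD = 44.3° gives PD at 177.00° from the x-axis; with |PD| = 11.8, D = (9.1013, 18.966). The perpendicularity gives DV at right angles to PD, so DV runs at -93.000°; with |DV| = 8.8, V = (8.6408, 10.178). ∠DVH = 48.3° gives VH at 38.700° from the x-axis; with |VH| = 20.6, H = (24.718, 23.058). ∠VHL = 93.1° gives HL at 125.60° from the x-axis; with |HL| = 29.2, L = (7.7196, 46.800). Then |TL| = |L − T| = 47.433.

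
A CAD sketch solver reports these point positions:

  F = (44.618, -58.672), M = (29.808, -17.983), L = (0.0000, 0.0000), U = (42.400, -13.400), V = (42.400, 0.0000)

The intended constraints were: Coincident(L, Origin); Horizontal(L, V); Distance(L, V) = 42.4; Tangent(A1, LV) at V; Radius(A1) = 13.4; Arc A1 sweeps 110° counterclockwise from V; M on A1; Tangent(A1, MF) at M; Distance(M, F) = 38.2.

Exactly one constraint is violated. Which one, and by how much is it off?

Distance(M, F) = 38.2 — off by 5.10.

L = (0.00, 0.00) ✓; L.y = 0.00, V.y = 0.00 ✓; |LV| = 42.40 ✓; ∠(UV, VL) = 90.00° ✓; |UV| = 13.40 ✓; bearing(U→M) − bearing(U→V) = 110.0° ✓; |UM| = 13.40 ✓; ∠(UM, MF) = 90.00° ✓; |MF| = 43.30 ✗.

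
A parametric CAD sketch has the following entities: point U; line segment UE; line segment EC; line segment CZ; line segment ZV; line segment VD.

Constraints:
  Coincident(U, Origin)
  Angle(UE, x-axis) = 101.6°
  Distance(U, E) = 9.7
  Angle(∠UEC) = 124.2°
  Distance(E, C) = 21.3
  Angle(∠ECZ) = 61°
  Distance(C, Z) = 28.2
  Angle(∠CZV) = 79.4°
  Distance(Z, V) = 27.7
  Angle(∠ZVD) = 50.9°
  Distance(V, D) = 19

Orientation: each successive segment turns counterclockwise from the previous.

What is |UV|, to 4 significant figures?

8.325

U is at the origin; UE runs at 101.6° with length 9.7, so E = (-1.950, 9.502). ∠UEC = 124.2° gives EC at 157.4° from the x-axis; with |EC| = 21.3, C = (-21.61, 17.69). ∠ECZ = 61.0° gives CZ at -83.60° from the x-axis; with |CZ| = 28.2, Z = (-18.47, -10.34). ∠CZV = 79.4° gives ZV at 17.00° from the x-axis; with |ZV| = 27.7, V = (8.018, -2.238). Then |UV| = |V − U| = 8.325.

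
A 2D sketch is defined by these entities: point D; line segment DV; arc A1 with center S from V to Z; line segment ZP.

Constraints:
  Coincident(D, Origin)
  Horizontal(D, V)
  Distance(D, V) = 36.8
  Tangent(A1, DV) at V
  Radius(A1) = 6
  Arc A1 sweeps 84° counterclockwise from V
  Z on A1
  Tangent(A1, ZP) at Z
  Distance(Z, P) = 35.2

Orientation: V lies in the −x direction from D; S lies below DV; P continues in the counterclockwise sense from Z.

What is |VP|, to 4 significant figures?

41.52

D is at the origin; D and V share the same y with |DV| = 36.8 and V on the −x side, so V = (-36.80, 0.000). Tangency of A1 to DV means the radius SV is perpendicular to DV, so S = V + (0, -6) = (-36.80, -6.000). On A1, V sits at bearing 90° from S; an 84° counterclockwise sweep puts Z at bearing 174°, so Z = S + 6.0·(cos 174°, sin 174°) = (-42.77, -5.373). Tangency of A1 to ZP means the radius SZ is perpendicular to ZP, so ZP runs along (−sin 174°, cos 174°); with |ZP| = 35.2, P = (-46.45, -40.38). Then |VP| = |P − V| = 41.52.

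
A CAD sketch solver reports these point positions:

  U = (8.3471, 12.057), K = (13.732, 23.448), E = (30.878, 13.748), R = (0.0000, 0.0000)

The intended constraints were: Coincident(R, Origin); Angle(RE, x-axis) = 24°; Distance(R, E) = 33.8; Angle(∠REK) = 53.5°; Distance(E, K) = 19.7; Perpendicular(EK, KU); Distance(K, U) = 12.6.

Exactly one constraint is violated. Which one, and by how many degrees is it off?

Perpendicular(EK, KU) — off by 4.20°.

R = (0.00, 0.00) ✓; RE at 24.00° ✓; |RE| = 33.80 ✓; ∠REK = 53.50° ✓; |EK| = 19.70 ✓; ∠(EK, KU) = 94.20° ✗; |KU| = 12.60 ✓.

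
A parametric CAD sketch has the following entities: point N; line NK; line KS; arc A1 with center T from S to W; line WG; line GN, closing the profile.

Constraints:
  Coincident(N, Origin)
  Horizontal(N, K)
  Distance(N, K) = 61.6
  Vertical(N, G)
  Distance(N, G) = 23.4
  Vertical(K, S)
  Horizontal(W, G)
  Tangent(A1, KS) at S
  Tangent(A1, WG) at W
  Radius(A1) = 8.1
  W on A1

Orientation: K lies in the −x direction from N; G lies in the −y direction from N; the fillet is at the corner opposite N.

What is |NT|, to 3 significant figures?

55.6

N and G share the same x with |NG| = 23.4 and G on the −y side, so G = (0.00, -23.4). The virtual corner opposite N is at (-61.6, -23.4). The tangent condition forces TS to be normal to KS and the tangent condition forces TW to be normal to WG, with radius 8.1, so the center T sits 8.1 in from both sides at T = (-53.5, -15.3). Then |NT| = |T − N| = 55.6.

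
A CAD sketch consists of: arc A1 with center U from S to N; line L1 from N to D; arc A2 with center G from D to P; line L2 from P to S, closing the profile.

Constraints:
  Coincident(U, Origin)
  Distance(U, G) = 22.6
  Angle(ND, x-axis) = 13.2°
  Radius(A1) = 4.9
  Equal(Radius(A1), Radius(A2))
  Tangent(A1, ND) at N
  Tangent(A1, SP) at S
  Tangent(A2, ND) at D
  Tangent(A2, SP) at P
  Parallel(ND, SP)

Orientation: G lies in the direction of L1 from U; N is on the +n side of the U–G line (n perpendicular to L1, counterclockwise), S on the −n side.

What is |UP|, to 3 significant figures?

23.1

The slot axis is L1's direction at 13.2°, so u = (cos 13.2°, sin 13.2°) = (0.974, 0.228) and n = (−sin 13.2°, cos 13.2°) = (-0.228, 0.974). U is at the origin and G lies 22.6 along u from U, so G = 22.6·u = (22.0, 5.16). Tangency of A1 to both parallel lines with radius 4.9 puts N and S at U ± 4.9·n: N = (-1.12, 4.77), S = (1.12, -4.77). Equal radii place D and P the same way about G: D = G + 4.9·n = (20.9, 9.93), P = G − 4.9·n = (23.1, 0.390). Then |UP| = |P − U| = 23.1.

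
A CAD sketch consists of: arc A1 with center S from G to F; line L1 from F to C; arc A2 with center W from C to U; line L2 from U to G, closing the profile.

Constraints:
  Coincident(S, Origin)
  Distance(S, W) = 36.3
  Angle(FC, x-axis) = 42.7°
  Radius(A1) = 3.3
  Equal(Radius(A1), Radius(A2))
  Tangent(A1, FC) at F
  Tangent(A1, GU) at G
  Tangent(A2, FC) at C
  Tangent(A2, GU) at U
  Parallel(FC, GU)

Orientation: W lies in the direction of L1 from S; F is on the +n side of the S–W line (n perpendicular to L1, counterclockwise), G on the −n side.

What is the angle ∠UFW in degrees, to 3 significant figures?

5.11°

Tangency of A1 to both parallel lines with radius 3.3 puts F and G at S ± 3.3·n: F = (-2.24, 2.43), G = (2.24, -2.43). Equal radii place C and U the same way about W: C = W + 3.3·n = (24.4, 27.0), U = W − 3.3·n = (28.9, 22.2). Then cos ∠UFW = FU·FW / (|FU||FW|), giving 5.11°.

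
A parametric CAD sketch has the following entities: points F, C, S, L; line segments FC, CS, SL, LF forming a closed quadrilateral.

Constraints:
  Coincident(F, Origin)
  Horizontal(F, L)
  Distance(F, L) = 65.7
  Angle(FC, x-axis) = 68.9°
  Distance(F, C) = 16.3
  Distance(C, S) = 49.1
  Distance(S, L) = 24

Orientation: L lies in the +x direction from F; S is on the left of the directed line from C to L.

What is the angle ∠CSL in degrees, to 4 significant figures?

110.5°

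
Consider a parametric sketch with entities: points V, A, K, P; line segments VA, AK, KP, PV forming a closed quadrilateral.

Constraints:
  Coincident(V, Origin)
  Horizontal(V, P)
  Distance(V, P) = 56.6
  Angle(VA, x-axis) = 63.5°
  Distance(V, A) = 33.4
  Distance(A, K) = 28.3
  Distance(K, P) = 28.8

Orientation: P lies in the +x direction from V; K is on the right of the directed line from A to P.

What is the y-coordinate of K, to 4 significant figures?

4.922

Checks: |AK| = 28.30 ✓; |KP| = 28.80 ✓.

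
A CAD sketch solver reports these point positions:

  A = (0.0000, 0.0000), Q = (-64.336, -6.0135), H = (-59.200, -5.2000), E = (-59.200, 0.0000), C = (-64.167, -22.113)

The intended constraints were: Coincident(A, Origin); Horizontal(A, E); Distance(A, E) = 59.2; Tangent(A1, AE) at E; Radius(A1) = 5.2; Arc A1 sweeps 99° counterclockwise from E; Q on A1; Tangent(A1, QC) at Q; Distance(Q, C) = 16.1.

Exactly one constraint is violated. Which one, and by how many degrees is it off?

Tangent(A1, QC) at Q — off by 8.40°.

A = (0.00, 0.00) ✓; A.y = 0.00, E.y = 0.00 ✓; |AE| = 59.20 ✓; ∠(HE, EA) = 90.00° ✓; |HE| = 5.200 ✓; bearing(H→Q) − bearing(H→E) = 99.00° ✓; |HQ| = 5.200 ✓; ∠(HQ, QC) = 98.40° ✗; |QC| = 16.10 ✓.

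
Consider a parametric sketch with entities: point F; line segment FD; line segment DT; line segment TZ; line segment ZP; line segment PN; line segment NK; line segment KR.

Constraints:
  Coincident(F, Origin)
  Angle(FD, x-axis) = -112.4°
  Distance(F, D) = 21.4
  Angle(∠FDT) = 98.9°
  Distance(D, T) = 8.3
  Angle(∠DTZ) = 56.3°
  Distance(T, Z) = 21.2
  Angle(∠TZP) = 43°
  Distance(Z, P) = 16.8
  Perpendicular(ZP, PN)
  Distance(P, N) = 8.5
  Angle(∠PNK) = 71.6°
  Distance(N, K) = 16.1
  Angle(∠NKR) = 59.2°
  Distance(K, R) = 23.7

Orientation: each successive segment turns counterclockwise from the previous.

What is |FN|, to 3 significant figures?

22.2

F is at the origin; FD runs at -112.4° with length 21.4, so D = (-8.15, -19.8). ∠FDT = 98.9° gives DT at -31.3° from the x-axis; with |DT| = 8.3, T = (-1.06, -24.1). ∠DTZ = 56.3° gives TZ at 92.4° from the x-axis; with |TZ| = 21.2, Z = (-1.95, -2.92). ∠TZP = 43.0° gives ZP at -131° from the x-axis; with |ZP| = 16.8, P = (-12.9, -15.7). The perpendicularity gives PN at right angles to ZP, so PN runs at -40.6°; with |PN| = 8.5, N = (-6.43, -21.2). Then |FN| = |N − F| = 22.2.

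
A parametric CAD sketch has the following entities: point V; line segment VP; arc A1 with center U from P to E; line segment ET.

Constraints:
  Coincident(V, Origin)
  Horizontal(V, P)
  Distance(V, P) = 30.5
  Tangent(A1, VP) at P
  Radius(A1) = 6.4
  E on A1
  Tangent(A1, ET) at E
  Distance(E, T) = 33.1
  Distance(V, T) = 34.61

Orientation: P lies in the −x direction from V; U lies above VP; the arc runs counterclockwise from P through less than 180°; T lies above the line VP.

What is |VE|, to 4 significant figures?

25.03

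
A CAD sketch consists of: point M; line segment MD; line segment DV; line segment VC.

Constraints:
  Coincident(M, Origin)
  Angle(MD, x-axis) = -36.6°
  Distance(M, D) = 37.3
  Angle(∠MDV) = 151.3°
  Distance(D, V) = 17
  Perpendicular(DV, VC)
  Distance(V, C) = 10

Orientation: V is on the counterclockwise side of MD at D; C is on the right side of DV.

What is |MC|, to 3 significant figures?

57.0

M is at the origin; MD runs at -36.6° with length 37.3, so D = 37.3·(cos -36.6°, sin -36.6°) = (29.9, -22.2). ∠MDV = 151.3°, so DV runs at -36.6° + (180° − 151.3°) = -7.90° from the x-axis; with |DV| = 17.0, V = D + 17.0·(cos -7.90°, sin -7.90°) = (46.8, -24.6). DV ⟂ VC; with |VC| = 10.0 on the right of DV, C = V + 10.0·(-0.137, -0.991) = (45.4, -34.5). Then |MC| = |C − M| = 57.0.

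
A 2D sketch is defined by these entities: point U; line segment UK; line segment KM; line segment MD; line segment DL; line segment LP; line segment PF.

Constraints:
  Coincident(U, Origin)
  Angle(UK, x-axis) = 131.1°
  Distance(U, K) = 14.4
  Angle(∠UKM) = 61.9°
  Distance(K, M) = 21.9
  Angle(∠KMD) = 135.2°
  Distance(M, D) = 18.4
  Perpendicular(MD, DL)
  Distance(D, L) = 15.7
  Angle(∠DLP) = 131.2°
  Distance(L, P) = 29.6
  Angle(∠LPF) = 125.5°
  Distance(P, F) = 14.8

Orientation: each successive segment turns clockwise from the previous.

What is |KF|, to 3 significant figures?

16.6

∠DLP = 131.2° gives LP at -171° from the x-axis; with |LP| = 29.6, P = (-9.97, -12.1). ∠LPF = 125.5° gives PF at 135° from the x-axis; with |PF| = 14.8, F = (-20.4, -1.61). Then |KF| = |F − K| = 16.6.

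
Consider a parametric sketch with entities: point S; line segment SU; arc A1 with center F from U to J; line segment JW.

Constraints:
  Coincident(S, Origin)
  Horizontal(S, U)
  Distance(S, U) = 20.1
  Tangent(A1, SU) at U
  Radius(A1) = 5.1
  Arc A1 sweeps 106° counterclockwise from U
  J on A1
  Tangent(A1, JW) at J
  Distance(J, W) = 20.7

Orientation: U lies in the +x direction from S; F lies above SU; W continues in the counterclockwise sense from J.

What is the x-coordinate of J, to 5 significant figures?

25.002

Since A1 is tangent to SU there, FU ⟂ SU, so F = U + (0, 5.1) = (20.100, 5.1000). On A1, U sits at bearing -90° from F; a 106° counterclockwise sweep puts J at bearing 16°, so J = F + 5.1·(cos 16°, sin 16°) = (25.002, 6.5058). So J.x = 25.002.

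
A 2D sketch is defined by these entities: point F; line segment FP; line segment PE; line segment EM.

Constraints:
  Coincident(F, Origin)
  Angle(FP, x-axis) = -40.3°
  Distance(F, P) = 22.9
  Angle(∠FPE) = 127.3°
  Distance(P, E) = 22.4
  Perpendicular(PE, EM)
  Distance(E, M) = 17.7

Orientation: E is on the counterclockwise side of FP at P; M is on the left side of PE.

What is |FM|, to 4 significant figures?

36.28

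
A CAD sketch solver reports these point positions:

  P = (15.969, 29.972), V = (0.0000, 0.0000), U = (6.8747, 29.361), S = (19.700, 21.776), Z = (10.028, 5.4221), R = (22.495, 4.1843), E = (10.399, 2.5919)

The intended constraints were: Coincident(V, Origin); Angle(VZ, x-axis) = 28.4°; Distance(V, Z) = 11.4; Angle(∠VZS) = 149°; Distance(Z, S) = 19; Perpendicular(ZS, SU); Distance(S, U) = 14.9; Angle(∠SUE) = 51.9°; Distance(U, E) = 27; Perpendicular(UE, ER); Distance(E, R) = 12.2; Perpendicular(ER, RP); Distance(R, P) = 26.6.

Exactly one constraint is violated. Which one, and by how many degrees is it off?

Perpendicular(ER, RP) — off by 6.70°.

V = (0.00, 0.00) ✓; VZ at 28.40° ✓; |VZ| = 11.40 ✓; ∠VZS = 149.0° ✓; |ZS| = 19.00 ✓; ∠(ZS, SU) = 90.00° ✓; |SU| = 14.90 ✓; ∠SUE = 51.90° ✓; |UE| = 27.00 ✓; ∠(UE, ER) = 90.00° ✓; |ER| = 12.20 ✓; ∠(ER, RP) = 96.70° ✗; |RP| = 26.60 ✓.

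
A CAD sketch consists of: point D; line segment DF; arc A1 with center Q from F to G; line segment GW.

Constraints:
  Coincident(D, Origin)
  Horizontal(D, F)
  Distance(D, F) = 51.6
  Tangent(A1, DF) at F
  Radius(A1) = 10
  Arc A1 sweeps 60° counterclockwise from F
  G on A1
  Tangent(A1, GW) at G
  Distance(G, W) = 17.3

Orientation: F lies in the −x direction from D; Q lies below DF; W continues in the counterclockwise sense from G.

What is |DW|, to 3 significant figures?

71.7

D is at the origin; D and F share the same y with |DF| = 51.6 and F on the −x side, so F = (-51.6, 0.00). The tangent condition forces QF to be normal to DF, so Q = F + (0, -10) = (-51.6, -10.0). On A1, F sits at bearing 90° from Q; a 60° counterclockwise sweep puts G at bearing 150°, so G = Q + 10.0·(cos 150°, sin 150°) = (-60.3, -5.00). A1 meets GW tangentially, so QG is at right angles to GW, so GW runs along (−sin 150°, cos 150°); with |GW| = 17.3, W = (-68.9, -20.0). Then |DW| = |W − D| = 71.7.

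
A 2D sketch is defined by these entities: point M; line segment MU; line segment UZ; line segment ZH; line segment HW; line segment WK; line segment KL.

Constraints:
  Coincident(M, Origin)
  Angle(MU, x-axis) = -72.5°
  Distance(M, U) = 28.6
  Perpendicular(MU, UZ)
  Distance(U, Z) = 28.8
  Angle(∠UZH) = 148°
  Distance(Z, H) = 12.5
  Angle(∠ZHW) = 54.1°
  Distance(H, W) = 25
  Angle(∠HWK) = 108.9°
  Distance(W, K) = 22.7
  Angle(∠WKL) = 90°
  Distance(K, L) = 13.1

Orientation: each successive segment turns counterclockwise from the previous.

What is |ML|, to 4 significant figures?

39.91

∠HWK = 108.9° gives WK at -113.5° from the x-axis; with |WK| = 22.7, K = (10.21, -27.92). ∠WKL = 90.0° gives KL at -23.50° from the x-axis; with |KL| = 13.1, L = (22.23, -33.15). Then |ML| = |L − M| = 39.91.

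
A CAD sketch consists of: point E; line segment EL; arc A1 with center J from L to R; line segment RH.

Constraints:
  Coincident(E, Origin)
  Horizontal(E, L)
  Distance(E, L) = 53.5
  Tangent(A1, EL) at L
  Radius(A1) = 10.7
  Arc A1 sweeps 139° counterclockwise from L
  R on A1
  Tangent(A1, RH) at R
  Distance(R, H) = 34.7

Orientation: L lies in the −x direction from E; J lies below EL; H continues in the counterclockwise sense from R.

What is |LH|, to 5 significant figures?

45.750

On A1, L sits at bearing 90° from J; a 139° counterclockwise sweep puts R at bearing 229°, so R = J + 10.7·(cos 229°, sin 229°) = (-60.520, -18.775). A1 meets RH tangentially, so JR is at right angles to RH, so RH runs along (−sin 229°, cos 229°); with |RH| = 34.7, H = (-34.331, -41.541). Then |LH| = |H − L| = 45.750.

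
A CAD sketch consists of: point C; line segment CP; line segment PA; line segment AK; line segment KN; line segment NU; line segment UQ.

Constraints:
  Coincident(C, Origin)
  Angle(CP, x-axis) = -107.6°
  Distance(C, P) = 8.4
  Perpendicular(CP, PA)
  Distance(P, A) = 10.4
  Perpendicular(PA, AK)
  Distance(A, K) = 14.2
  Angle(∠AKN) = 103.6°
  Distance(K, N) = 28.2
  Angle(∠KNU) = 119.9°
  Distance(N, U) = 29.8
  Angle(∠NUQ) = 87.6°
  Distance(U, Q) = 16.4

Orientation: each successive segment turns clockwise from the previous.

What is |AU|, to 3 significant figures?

47.9

C is at the origin; CP runs at -107.6° with length 8.4, so P = (-2.54, -8.01). CP ⟂ PA, so PA runs at 162°; with |PA| = 10.4, A = (-12.5, -4.86). PA is perpendicular to AK, so AK runs at 72.4°; with |AK| = 14.2, K = (-8.16, 8.67). ∠AKN = 103.6° gives KN at -4.00° from the x-axis; with |KN| = 28.2, N = (20.0, 6.71). ∠KNU = 119.9° gives NU at -64.1° from the x-axis; with |NU| = 29.8, U = (33.0, -20.1). Then |AU| = |U − A| = 47.9.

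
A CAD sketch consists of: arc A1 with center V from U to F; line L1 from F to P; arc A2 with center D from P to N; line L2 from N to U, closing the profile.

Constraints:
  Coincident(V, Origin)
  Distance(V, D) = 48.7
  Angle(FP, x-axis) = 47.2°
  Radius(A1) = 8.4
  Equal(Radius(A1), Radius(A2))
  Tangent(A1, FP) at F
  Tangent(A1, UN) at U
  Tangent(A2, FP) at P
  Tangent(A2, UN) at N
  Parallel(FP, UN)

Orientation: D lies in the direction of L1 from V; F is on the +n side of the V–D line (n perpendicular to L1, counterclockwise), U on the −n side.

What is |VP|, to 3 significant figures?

49.4

Tangency of A1 to both parallel lines with radius 8.4 puts F and U at V ± 8.4·n: F = (-6.16, 5.71), U = (6.16, -5.71). Equal radii place P and N the same way about D: P = D + 8.4·n = (26.9, 41.4), N = D − 8.4·n = (39.3, 30.0). Then |VP| = |P − V| = 49.4.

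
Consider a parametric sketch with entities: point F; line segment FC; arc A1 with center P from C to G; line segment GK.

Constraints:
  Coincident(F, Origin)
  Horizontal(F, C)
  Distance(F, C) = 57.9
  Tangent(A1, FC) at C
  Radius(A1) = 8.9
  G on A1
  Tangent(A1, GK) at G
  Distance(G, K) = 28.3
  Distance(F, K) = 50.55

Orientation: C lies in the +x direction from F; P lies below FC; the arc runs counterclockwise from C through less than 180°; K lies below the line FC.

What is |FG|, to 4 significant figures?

49.94

F is at the origin; FC is horizontal with |FC| = 57.9 and C on the +x side, so C = (57.90, 0.000). Tangency of A1 to FC means the radius PC is perpendicular to FC, so P = C + (0, -8.9) = (57.90, -8.900). Since PG ⟂ GK (tangency), |PK| = √(8.9² + 28.3²) = 29.67 regardless of where G sits on A1. So K lies on both circle(F, 50.55) and circle(P, 29.67); the below-FC intersection is K = (39.19, -31.93). G is the foot of the tangent from K: G = (49.63, -5.619).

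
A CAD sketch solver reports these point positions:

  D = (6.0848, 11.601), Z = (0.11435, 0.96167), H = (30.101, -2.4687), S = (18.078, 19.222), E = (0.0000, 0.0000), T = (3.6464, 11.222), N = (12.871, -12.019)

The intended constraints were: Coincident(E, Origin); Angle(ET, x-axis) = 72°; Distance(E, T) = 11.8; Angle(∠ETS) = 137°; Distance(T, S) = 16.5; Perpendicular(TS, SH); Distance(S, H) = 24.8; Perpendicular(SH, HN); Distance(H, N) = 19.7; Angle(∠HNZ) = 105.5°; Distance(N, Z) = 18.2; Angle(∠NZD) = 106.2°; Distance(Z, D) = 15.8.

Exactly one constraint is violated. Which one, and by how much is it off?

Distance(Z, D) = 15.8 — off by 3.60.

E = (0.00, 0.00) ✓; ET at 72.00° ✓; |ET| = 11.80 ✓; ∠ETS = 137.0° ✓; |TS| = 16.50 ✓; ∠(TS, SH) = 90.00° ✓; |SH| = 24.80 ✓; ∠(SH, HN) = 90.00° ✓; |HN| = 19.70 ✓; ∠HNZ = 105.5° ✓; |NZ| = 18.20 ✓; ∠NZD = 106.2° ✓; |ZD| = 12.20 ✗.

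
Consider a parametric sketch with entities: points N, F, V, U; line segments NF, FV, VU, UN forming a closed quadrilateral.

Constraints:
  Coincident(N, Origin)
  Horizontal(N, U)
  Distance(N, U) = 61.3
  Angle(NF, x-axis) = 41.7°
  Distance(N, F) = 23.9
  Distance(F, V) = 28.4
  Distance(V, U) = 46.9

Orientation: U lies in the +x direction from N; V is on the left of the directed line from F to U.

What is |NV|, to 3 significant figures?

52.0

N is at the origin; N and U share the same y with |NU| = 61.3 and U in +x, so U = (61.3, 0). NF runs at 41.7° with |NF| = 23.9, so F = (17.8, 15.9). V is determined by |FV| = 28.4 and |VU| = 46.9 together: it lies at the intersection of circle(F, 28.4) and circle(U, 46.9). With |FU| = 46.3, the foot of the radical line on FU is 8.08 from F and the perpendicular offset is √(28.4² − 8.08²) = 27.2. Taking the left-of-FU solution: V = (34.8, 38.7).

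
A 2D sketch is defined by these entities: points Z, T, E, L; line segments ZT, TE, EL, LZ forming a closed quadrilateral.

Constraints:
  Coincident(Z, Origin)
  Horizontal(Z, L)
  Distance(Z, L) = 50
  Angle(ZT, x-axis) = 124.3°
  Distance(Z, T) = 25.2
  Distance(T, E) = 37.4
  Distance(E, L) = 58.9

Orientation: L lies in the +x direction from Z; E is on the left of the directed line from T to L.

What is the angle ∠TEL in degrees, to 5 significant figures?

85.928°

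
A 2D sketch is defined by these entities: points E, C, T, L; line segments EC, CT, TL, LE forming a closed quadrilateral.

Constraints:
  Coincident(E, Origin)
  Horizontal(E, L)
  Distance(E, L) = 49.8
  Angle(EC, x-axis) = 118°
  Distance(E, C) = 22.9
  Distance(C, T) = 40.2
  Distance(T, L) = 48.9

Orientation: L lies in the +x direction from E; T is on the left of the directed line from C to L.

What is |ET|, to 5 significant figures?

47.471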